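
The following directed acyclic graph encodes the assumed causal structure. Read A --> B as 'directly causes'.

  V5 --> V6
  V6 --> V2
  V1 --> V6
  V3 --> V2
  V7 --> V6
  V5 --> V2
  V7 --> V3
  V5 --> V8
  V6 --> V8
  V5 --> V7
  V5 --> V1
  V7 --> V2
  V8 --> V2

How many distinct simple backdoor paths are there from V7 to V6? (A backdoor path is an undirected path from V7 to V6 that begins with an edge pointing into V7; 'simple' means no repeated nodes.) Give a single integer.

6

A backdoor path from V7 to V6 is any simple undirected path whose first edge points into V7 (i.e. leaves V7 via a parent).
Parents of V7: {V5}.
Enumerating:
  P1: V7 <- V5 -> V1 -> V6
  P2: V7 <- V5 -> V6
  P3: V7 <- V5 -> V8 <- V6
  P4: V7 <- V5 -> V8 -> V2 <- V6
  P5: V7 <- V5 -> V2 <- V6
  P6: V7 <- V5 -> V2 <- V8 <- V6
That exhausts the simple backdoor paths. Count: 6.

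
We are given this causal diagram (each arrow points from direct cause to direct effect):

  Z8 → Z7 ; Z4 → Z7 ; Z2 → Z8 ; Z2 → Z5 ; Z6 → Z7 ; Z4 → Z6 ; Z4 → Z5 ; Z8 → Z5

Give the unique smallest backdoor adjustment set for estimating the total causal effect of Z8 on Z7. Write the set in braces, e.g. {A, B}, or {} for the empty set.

Variables eligible for adjustment (non-descendants of Z8, excluding Z8 and Z7): {Z2, Z4, Z6}.
Backdoor paths from Z8 to Z7:
  P1: Z8 <- Z2 -> Z5 <- Z4 -> Z6 -> Z7
  P2: Z8 <- Z2 -> Z5 <- Z4 -> Z7
Each backdoor path contains an unconditioned collider, so every path is already blocked with the empty conditioning set:
  P1: blocked at collider Z5 (neither it nor any descendant is in the conditioning set).
  P2: blocked at collider Z5 (neither it nor any descendant is in the conditioning set).
The empty set is therefore the unique smallest valid set.

{}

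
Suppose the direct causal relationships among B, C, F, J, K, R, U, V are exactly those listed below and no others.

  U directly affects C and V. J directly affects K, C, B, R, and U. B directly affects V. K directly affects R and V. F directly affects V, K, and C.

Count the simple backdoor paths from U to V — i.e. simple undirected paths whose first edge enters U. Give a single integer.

7

A backdoor path from U to V is any simple undirected path whose first edge points into U (i.e. leaves U via a parent).
Parents of U: {J}.
Enumerating:
  P1: U <- J -> K <- F -> V
  P2: U <- J -> K -> V
  P3: U <- J -> B -> V
  P4: U <- J -> R <- K <- F -> V
  P5: U <- J -> R <- K -> V
  P6: U <- J -> C <- F -> K -> V
  P7: U <- J -> C <- F -> V
That exhausts the simple backdoor paths. Count: 7.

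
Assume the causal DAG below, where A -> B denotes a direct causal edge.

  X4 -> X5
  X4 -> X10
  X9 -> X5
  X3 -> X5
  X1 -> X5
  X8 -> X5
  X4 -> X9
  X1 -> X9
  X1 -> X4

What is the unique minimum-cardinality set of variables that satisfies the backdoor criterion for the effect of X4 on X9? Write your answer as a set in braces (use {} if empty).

Variables eligible for adjustment (non-descendants of X4, excluding X4 and X9): {X1, X3, X8}.
Backdoor paths from X4 to X9:
  P1: X4 <- X1 -> X9
  P2: X4 <- X1 -> X5 <- X9
The empty set is not sufficient: P1 (X4 <- X1 -> X9) has no collider blocking it and no conditioned non-collider, so it is open.
Try {X1}:
  P1: blocked at fork node X1 ∈ conditioning set.
  P2: blocked at fork node X1 ∈ conditioning set.
{X1} contains no descendant of X4 and blocks every backdoor path.
No other singleton works — e.g. {X3} leaves P1 open — so {X1} is the unique smallest valid adjustment set.

{X1}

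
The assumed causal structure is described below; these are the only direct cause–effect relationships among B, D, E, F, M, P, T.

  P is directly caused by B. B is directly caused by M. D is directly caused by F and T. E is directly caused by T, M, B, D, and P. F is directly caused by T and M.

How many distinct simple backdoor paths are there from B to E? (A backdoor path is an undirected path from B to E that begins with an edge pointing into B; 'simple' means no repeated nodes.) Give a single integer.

5

A backdoor path from B to E is any simple undirected path whose first edge points into B (i.e. leaves B via a parent).
Parents of B: {M}.
Enumerating:
  P1: B <- M -> F <- T -> D -> E
  P2: B <- M -> F <- T -> E
  P3: B <- M -> F -> D <- T -> E
  P4: B <- M -> F -> D -> E
  P5: B <- M -> E
That exhausts the simple backdoor paths. Count: 5.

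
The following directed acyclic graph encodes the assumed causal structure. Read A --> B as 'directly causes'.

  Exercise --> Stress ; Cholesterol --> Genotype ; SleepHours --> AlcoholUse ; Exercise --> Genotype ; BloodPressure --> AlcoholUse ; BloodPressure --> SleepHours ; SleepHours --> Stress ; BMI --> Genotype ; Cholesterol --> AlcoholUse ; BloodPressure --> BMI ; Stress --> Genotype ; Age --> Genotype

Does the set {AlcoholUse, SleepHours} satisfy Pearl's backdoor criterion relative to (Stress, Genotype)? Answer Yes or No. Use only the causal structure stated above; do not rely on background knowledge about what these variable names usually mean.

Backdoor paths from Stress to Genotype (paths whose first edge points into Stress):
  P1: Stress <- SleepHours <- BloodPressure -> BMI -> Genotype
  P2: Stress <- SleepHours <- BloodPressure -> AlcoholUse <- Cholesterol -> Genotype
  P3: Stress <- SleepHours -> AlcoholUse <- BloodPressure -> BMI -> Genotype
  P4: Stress <- SleepHours -> AlcoholUse <- Cholesterol -> Genotype
  P5: Stress <- Exercise -> Genotype
Condition 1 (no descendant of Stress in the set): holds — descendants of Stress are {Genotype}; none are in {AlcoholUse, SleepHours}.
Condition 2 (every backdoor path blocked by {AlcoholUse, SleepHours}):
  P1: blocked at chain node SleepHours ∈ conditioning set.
  P2: blocked at chain node SleepHours ∈ conditioning set.
  P3: blocked at fork node SleepHours ∈ conditioning set.
  P4: blocked at fork node SleepHours ∈ conditioning set.
  P5: open — no interior node is in the conditioning set.
{AlcoholUse, SleepHours} does not satisfy the backdoor criterion.

No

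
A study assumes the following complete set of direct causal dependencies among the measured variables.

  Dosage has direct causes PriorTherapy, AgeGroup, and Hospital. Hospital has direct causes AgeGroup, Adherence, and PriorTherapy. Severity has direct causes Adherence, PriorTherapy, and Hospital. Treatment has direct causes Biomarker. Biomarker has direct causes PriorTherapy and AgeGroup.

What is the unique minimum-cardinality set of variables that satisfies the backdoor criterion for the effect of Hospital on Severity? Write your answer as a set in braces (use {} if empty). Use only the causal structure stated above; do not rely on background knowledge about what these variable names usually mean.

{Adherence, PriorTherapy}

Variables eligible for adjustment (non-descendants of Hospital, excluding Hospital and Severity): {Adherence, AgeGroup, Biomarker, PriorTherapy, Treatment}.
Backdoor paths from Hospital to Severity:
  P1: Hospital <- AgeGroup -> Biomarker <- PriorTherapy -> Severity
  P2: Hospital <- AgeGroup -> Dosage <- PriorTherapy -> Severity
  P3: Hospital <- PriorTherapy -> Severity
  P4: Hospital <- Adherence -> Severity
The empty set is not sufficient: P3 (Hospital <- PriorTherapy -> Severity) has no collider blocking it and no conditioned non-collider, so it is open.
Try {Adherence, PriorTherapy}:
  P1: blocked at collider Biomarker (neither it nor any descendant is in the conditioning set).
  P2: blocked at collider Dosage (neither it nor any descendant is in the conditioning set).
  P3: blocked at fork node PriorTherapy ∈ conditioning set.
  P4: blocked at fork node Adherence ∈ conditioning set.
{Adherence, PriorTherapy} contains no descendant of Hospital and blocks every backdoor path.
Every element of {Adherence, PriorTherapy} is needed (dropping Adherence leaves P4 open; dropping PriorTherapy leaves P3 open), so no proper subset is valid.
Among all size-2 subsets of the eligible variables, only {Adherence, PriorTherapy} blocks every backdoor path, so it is the unique smallest valid adjustment set.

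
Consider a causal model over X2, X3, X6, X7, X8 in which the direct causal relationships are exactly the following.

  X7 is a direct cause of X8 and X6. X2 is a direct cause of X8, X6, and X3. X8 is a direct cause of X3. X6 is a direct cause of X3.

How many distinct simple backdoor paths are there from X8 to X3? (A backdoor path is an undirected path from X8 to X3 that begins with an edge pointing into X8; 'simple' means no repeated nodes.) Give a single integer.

4

A backdoor path from X8 to X3 is any simple undirected path whose first edge points into X8 (i.e. leaves X8 via a parent).
Parents of X8: {X2, X7}.
Enumerating:
  P1: X8 <- X7 -> X6 <- X2 -> X3
  P2: X8 <- X7 -> X6 -> X3
  P3: X8 <- X2 -> X6 -> X3
  P4: X8 <- X2 -> X3
That exhausts the simple backdoor paths. Count: 4.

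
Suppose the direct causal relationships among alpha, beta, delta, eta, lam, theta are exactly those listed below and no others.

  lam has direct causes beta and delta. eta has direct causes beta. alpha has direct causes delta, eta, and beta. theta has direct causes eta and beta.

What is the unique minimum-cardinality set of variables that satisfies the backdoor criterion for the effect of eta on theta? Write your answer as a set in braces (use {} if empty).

{beta}

Variables eligible for adjustment (non-descendants of eta, excluding eta and theta): {beta, delta, lam}.
Backdoor paths from eta to theta:
  P1: eta <- beta -> theta
The empty set is not sufficient: P1 (eta <- beta -> theta) has no collider blocking it and no conditioned non-collider, so it is open.
Try {beta}:
  P1: blocked at fork node beta ∈ conditioning set.
{beta} contains no descendant of eta and blocks every backdoor path.
No other singleton works — e.g. {delta} leaves P1 open — so {beta} is the unique smallest valid adjustment set.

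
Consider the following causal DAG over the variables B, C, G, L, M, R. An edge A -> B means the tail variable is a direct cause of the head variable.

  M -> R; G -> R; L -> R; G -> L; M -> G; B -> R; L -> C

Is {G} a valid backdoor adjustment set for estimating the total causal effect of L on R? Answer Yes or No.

Yes

Backdoor paths from L to R (paths whose first edge points into L):
  P1: L <- G <- M -> R
  P2: L <- G -> R
Condition 1 (no descendant of L in the set): holds — descendants of L are {C, R}; none are in {G}.
Condition 2 (every backdoor path blocked by {G}):
  P1: blocked at chain node G ∈ conditioning set.
  P2: blocked at fork node G ∈ conditioning set.
{G} satisfies the backdoor criterion.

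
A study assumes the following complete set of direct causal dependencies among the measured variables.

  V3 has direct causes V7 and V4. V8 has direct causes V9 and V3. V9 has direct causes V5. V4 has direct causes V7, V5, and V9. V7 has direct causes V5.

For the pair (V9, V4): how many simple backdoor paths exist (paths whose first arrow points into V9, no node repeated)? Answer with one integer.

A backdoor path from V9 to V4 is any simple undirected path whose first edge points into V9 (i.e. leaves V9 via a parent).
Parents of V9: {V5}.
Enumerating:
  P1: V9 <- V5 -> V7 -> V4
  P2: V9 <- V5 -> V7 -> V3 <- V4
  P3: V9 <- V5 -> V4
That exhausts the simple backdoor paths. Count: 3.

3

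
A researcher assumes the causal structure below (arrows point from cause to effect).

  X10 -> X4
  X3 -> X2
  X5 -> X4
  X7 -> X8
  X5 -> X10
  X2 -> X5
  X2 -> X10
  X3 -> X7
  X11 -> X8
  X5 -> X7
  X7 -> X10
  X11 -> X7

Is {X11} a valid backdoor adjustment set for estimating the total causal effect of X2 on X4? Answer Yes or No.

No

Backdoor paths from X2 to X4 (paths whose first edge points into X2):
  P1: X2 <- X3 -> X7 <- X5 -> X10 -> X4
  P2: X2 <- X3 -> X7 <- X5 -> X4
  P3: X2 <- X3 -> X7 -> X10 <- X5 -> X4
  P4: X2 <- X3 -> X7 -> X10 -> X4
Condition 1 (no descendant of X2 in the set): holds — descendants of X2 are {X10, X4, X5, X7, X8}; none are in {X11}.
Condition 2 (every backdoor path blocked by {X11}):
  P1: blocked at collider X7 (neither it nor any descendant is in the conditioning set).
  P2: blocked at collider X7 (neither it nor any descendant is in the conditioning set).
  P3: blocked at collider X10 (neither it nor any descendant is in the conditioning set).
  P4: open — no interior node is in the conditioning set.
{X11} does not satisfy the backdoor criterion.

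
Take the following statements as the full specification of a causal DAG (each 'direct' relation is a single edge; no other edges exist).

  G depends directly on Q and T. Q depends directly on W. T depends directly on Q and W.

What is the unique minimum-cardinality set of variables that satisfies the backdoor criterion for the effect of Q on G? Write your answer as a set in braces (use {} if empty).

Variables eligible for adjustment (non-descendants of Q, excluding Q and G): {W}.
Backdoor paths from Q to G:
  P1: Q <- W -> T -> G
The empty set is not sufficient: P1 (Q <- W -> T -> G) has no collider blocking it and no conditioned non-collider, so it is open.
Try {W}:
  P1: blocked at fork node W ∈ conditioning set.
{W} contains no descendant of Q and blocks every backdoor path.
{W} is the unique smallest valid adjustment set.

{W}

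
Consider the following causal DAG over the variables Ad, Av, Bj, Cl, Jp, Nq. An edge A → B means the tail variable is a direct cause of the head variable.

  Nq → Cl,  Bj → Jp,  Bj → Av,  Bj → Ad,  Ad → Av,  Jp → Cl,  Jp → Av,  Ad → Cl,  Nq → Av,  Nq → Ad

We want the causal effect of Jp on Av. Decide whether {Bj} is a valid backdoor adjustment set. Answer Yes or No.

Backdoor paths from Jp to Av (paths whose first edge points into Jp):
  P1: Jp <- Bj -> Ad <- Nq -> Av
  P2: Jp <- Bj -> Ad -> Av
  P3: Jp <- Bj -> Ad -> Cl <- Nq -> Av
  P4: Jp <- Bj -> Av
Condition 1 (no descendant of Jp in the set): holds — descendants of Jp are {Av, Cl}; none are in {Bj}.
Condition 2 (every backdoor path blocked by {Bj}):
  P1: blocked at fork node Bj ∈ conditioning set.
  P2: blocked at fork node Bj ∈ conditioning set.
  P3: blocked at fork node Bj ∈ conditioning set.
  P4: blocked at fork node Bj ∈ conditioning set.
{Bj} satisfies the backdoor criterion.

Yes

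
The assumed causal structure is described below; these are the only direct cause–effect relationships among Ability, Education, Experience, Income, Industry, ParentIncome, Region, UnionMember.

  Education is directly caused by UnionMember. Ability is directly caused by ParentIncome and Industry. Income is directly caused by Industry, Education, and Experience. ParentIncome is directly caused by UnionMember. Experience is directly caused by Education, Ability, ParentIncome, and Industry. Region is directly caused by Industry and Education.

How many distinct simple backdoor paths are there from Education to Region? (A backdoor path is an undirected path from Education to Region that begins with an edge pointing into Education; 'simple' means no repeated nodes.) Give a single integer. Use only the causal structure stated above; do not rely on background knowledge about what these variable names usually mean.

A backdoor path from Education to Region is any simple undirected path whose first edge points into Education (i.e. leaves Education via a parent).
Parents of Education: {UnionMember}.
Enumerating:
  P1: Education <- UnionMember -> ParentIncome -> Ability <- Industry -> Region
  P2: Education <- UnionMember -> ParentIncome -> Ability -> Experience <- Industry -> Region
  P3: Education <- UnionMember -> ParentIncome -> Ability -> Experience -> Income <- Industry -> Region
  P4: Education <- UnionMember -> ParentIncome -> Experience <- Industry -> Region
  P5: Education <- UnionMember -> ParentIncome -> Experience <- Ability <- Industry -> Region
  P6: Education <- UnionMember -> ParentIncome -> Experience -> Income <- Industry -> Region
That exhausts the simple backdoor paths. Count: 6.

6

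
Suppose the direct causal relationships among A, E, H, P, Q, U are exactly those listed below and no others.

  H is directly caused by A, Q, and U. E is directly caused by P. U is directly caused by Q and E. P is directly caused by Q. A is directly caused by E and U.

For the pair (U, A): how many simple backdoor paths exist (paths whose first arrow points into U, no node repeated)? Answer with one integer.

4

A backdoor path from U to A is any simple undirected path whose first edge points into U (i.e. leaves U via a parent).
Parents of U: {E, Q}.
Enumerating:
  P1: U <- Q -> P -> E -> A
  P2: U <- Q -> H <- A
  P3: U <- E <- P <- Q -> H <- A
  P4: U <- E -> A
That exhausts the simple backdoor paths. Count: 4.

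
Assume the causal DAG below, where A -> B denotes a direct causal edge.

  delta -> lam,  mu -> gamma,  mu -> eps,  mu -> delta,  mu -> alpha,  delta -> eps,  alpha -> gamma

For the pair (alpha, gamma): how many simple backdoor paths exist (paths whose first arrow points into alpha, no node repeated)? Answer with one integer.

A backdoor path from alpha to gamma is any simple undirected path whose first edge points into alpha (i.e. leaves alpha via a parent).
Parents of alpha: {mu}.
Enumerating:
  P1: alpha <- mu -> gamma
That exhausts the simple backdoor paths. Count: 1.

1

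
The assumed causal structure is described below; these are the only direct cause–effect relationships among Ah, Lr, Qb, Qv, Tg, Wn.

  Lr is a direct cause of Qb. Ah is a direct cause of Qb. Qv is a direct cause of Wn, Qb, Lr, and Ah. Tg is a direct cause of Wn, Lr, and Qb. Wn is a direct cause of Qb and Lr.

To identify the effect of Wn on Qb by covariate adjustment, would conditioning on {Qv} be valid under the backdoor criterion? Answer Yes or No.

Backdoor paths from Wn to Qb (paths whose first edge points into Wn):
  P1: Wn <- Qv -> Lr <- Tg -> Qb
  P2: Wn <- Qv -> Lr -> Qb
  P3: Wn <- Qv -> Ah -> Qb
  P4: Wn <- Qv -> Qb
  P5: Wn <- Tg -> Lr <- Qv -> Ah -> Qb
  P6: Wn <- Tg -> Lr <- Qv -> Qb
  P7: Wn <- Tg -> Lr -> Qb
  P8: Wn <- Tg -> Qb
Condition 1 (no descendant of Wn in the set): holds — descendants of Wn are {Lr, Qb}; none are in {Qv}.
Condition 2 (every backdoor path blocked by {Qv}):
  P1: blocked at fork node Qv ∈ conditioning set.
  P2: blocked at fork node Qv ∈ conditioning set.
  P3: blocked at fork node Qv ∈ conditioning set.
  P4: blocked at fork node Qv ∈ conditioning set.
  P5: blocked at collider Lr (neither it nor any descendant is in the conditioning set).
  P6: blocked at collider Lr (neither it nor any descendant is in the conditioning set).
  P7: open — no interior node is in the conditioning set.
  P8: open — no interior node is in the conditioning set.
{Qv} does not satisfy the backdoor criterion.

No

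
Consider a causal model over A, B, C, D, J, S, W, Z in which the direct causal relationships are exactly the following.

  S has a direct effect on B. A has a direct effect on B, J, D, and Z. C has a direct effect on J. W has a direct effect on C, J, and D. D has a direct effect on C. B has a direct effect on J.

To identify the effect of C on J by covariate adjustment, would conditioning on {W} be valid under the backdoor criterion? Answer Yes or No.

Backdoor paths from C to J (paths whose first edge points into C):
  P1: C <- W -> D <- A -> B -> J
  P2: C <- W -> D <- A -> J
  P3: C <- W -> J
  P4: C <- D <- A -> B -> J
  P5: C <- D <- A -> J
  P6: C <- D <- W -> J
Condition 1 (no descendant of C in the set): holds — descendants of C are {J}; none are in {W}.
Condition 2 (every backdoor path blocked by {W}):
  P1: blocked at fork node W ∈ conditioning set.
  P2: blocked at fork node W ∈ conditioning set.
  P3: blocked at fork node W ∈ conditioning set.
  P4: open — no interior node is in the conditioning set.
  P5: open — no interior node is in the conditioning set.
  P6: blocked at fork node W ∈ conditioning set.
{W} does not satisfy the backdoor criterion.

No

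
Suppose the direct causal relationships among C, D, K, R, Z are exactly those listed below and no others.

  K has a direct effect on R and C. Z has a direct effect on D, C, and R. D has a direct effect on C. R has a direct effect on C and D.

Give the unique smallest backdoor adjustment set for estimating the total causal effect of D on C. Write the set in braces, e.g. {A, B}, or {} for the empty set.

{R, Z}

Variables eligible for adjustment (non-descendants of D, excluding D and C): {K, R, Z}.
Backdoor paths from D to C:
  P1: D <- Z -> R <- K -> C
  P2: D <- Z -> R -> C
  P3: D <- Z -> C
  P4: D <- R <- K -> C
  P5: D <- R <- Z -> C
  P6: D <- R -> C
The empty set is not sufficient: P2 (D <- Z -> R -> C) has no collider blocking it and no conditioned non-collider, so it is open.
Try {R, Z}:
  P1: blocked at fork node Z ∈ conditioning set.
  P2: blocked at fork node Z ∈ conditioning set.
  P3: blocked at fork node Z ∈ conditioning set.
  P4: blocked at chain node R ∈ conditioning set.
  P5: blocked at chain node R ∈ conditioning set.
  P6: blocked at fork node R ∈ conditioning set.
{R, Z} contains no descendant of D and blocks every backdoor path.
Every element of {R, Z} is needed (dropping R leaves P4 open; dropping Z leaves P1 open), so no proper subset is valid.
Among all size-2 subsets of the eligible variables, only {R, Z} blocks every backdoor path, so it is the unique smallest valid adjustment set.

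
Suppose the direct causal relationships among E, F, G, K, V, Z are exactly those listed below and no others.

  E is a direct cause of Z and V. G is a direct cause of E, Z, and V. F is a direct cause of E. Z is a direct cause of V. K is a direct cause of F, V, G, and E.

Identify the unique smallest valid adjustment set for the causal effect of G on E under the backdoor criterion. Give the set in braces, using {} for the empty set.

Variables eligible for adjustment (non-descendants of G, excluding G and E): {F, K}.
Backdoor paths from G to E:
  P1: G <- K -> F -> E
  P2: G <- K -> E
  P3: G <- K -> V <- E
  P4: G <- K -> V <- Z <- E
The empty set is not sufficient: P1 (G <- K -> F -> E) has no collider blocking it and no conditioned non-collider, so it is open.
Try {K}:
  P1: blocked at fork node K ∈ conditioning set.
  P2: blocked at fork node K ∈ conditioning set.
  P3: blocked at fork node K ∈ conditioning set.
  P4: blocked at fork node K ∈ conditioning set.
{K} contains no descendant of G and blocks every backdoor path.
No other singleton works — e.g. {F} leaves P2 open — so {K} is the unique smallest valid adjustment set.

{K}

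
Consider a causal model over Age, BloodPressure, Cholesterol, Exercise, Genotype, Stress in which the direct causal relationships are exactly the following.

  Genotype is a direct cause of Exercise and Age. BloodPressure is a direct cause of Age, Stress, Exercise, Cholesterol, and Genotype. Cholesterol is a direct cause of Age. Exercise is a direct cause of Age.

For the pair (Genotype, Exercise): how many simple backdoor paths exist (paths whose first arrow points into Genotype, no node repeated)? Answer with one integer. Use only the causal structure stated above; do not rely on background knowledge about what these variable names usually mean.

A backdoor path from Genotype to Exercise is any simple undirected path whose first edge points into Genotype (i.e. leaves Genotype via a parent).
Parents of Genotype: {BloodPressure}.
Enumerating:
  P1: Genotype <- BloodPressure -> Cholesterol -> Age <- Exercise
  P2: Genotype <- BloodPressure -> Exercise
  P3: Genotype <- BloodPressure -> Age <- Exercise
That exhausts the simple backdoor paths. Count: 3.

3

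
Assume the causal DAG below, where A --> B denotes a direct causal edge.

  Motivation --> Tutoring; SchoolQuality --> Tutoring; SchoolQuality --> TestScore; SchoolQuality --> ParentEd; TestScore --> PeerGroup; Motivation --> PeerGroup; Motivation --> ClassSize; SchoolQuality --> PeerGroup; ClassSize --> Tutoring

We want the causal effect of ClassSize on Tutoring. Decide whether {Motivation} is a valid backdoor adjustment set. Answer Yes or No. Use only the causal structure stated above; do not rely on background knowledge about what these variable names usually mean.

Backdoor paths from ClassSize to Tutoring (paths whose first edge points into ClassSize):
  P1: ClassSize <- Motivation -> Tutoring
  P2: ClassSize <- Motivation -> PeerGroup <- SchoolQuality -> Tutoring
  P3: ClassSize <- Motivation -> PeerGroup <- TestScore <- SchoolQuality -> Tutoring
Condition 1 (no descendant of ClassSize in the set): holds — descendants of ClassSize are {Tutoring}; none are in {Motivation}.
Condition 2 (every backdoor path blocked by {Motivation}):
  P1: blocked at fork node Motivation ∈ conditioning set.
  P2: blocked at fork node Motivation ∈ conditioning set.
  P3: blocked at fork node Motivation ∈ conditioning set.
{Motivation} satisfies the backdoor criterion.

Yes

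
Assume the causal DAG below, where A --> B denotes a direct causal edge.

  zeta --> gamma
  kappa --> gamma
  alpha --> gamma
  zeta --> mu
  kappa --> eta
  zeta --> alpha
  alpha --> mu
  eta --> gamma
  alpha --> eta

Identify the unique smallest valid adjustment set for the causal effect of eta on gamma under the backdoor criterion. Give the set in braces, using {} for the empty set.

{alpha, kappa}

Variables eligible for adjustment (non-descendants of eta, excluding eta and gamma): {alpha, kappa, mu, zeta}.
Backdoor paths from eta to gamma:
  P1: eta <- kappa -> gamma
  P2: eta <- alpha <- zeta -> gamma
  P3: eta <- alpha -> gamma
  P4: eta <- alpha -> mu <- zeta -> gamma
The empty set is not sufficient: P1 (eta <- kappa -> gamma) has no collider blocking it and no conditioned non-collider, so it is open.
Try {alpha, kappa}:
  P1: blocked at fork node kappa ∈ conditioning set.
  P2: blocked at chain node alpha ∈ conditioning set.
  P3: blocked at fork node alpha ∈ conditioning set.
  P4: blocked at fork node alpha ∈ conditioning set.
{alpha, kappa} contains no descendant of eta and blocks every backdoor path.
Every element of {alpha, kappa} is needed (dropping alpha leaves P2 open; dropping kappa leaves P1 open), so no proper subset is valid.
Among all size-2 subsets of the eligible variables, only {alpha, kappa} blocks every backdoor path, so it is the unique smallest valid adjustment set.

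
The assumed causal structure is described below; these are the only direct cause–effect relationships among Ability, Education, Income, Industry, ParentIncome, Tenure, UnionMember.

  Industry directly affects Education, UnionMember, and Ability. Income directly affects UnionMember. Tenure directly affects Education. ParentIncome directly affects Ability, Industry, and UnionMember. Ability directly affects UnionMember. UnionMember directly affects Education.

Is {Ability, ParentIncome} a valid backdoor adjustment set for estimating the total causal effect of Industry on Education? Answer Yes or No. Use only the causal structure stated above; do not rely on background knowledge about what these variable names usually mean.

No

Backdoor paths from Industry to Education (paths whose first edge points into Industry):
  P1: Industry <- ParentIncome -> Ability -> UnionMember -> Education
  P2: Industry <- ParentIncome -> UnionMember -> Education
Condition 1 (no descendant of Industry in the set): FAILS — Ability is a descendant of Industry.
Condition 2 (every backdoor path blocked by {Ability, ParentIncome}):
  P1: blocked at fork node ParentIncome ∈ conditioning set.
  P2: blocked at fork node ParentIncome ∈ conditioning set.
{Ability, ParentIncome} does not satisfy the backdoor criterion.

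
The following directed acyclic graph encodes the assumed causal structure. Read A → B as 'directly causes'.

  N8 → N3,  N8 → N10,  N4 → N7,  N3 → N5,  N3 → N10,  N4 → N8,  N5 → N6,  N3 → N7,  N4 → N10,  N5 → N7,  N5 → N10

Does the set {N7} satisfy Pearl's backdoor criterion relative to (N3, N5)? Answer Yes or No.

Backdoor paths from N3 to N5 (paths whose first edge points into N3):
  P1: N3 <- N8 <- N4 -> N7 <- N5
  P2: N3 <- N8 <- N4 -> N10 <- N5
  P3: N3 <- N8 -> N10 <- N4 -> N7 <- N5
  P4: N3 <- N8 -> N10 <- N5
Condition 1 (no descendant of N3 in the set): FAILS — N7 is a descendant of N3.
Condition 2 (every backdoor path blocked by {N7}):
  P1: open — collider(s) N7 are conditioned on (or have a conditioned descendant) and no non-collider on the path is in the set.
  P2: blocked at collider N10 (neither it nor any descendant is in the conditioning set).
  P3: blocked at collider N10 (neither it nor any descendant is in the conditioning set).
  P4: blocked at collider N10 (neither it nor any descendant is in the conditioning set).
{N7} does not satisfy the backdoor criterion.

No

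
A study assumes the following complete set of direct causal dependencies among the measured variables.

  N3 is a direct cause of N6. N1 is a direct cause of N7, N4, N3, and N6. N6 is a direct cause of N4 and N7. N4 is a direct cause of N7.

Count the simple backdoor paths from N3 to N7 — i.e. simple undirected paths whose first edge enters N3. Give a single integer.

5

A backdoor path from N3 to N7 is any simple undirected path whose first edge points into N3 (i.e. leaves N3 via a parent).
Parents of N3: {N1}.
Enumerating:
  P1: N3 <- N1 -> N6 -> N4 -> N7
  P2: N3 <- N1 -> N6 -> N7
  P3: N3 <- N1 -> N4 <- N6 -> N7
  P4: N3 <- N1 -> N4 -> N7
  P5: N3 <- N1 -> N7
That exhausts the simple backdoor paths. Count: 5.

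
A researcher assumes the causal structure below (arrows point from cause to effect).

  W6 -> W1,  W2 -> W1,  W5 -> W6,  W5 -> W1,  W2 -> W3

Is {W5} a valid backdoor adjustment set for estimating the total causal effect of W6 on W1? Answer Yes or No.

Backdoor paths from W6 to W1 (paths whose first edge points into W6):
  P1: W6 <- W5 -> W1
Condition 1 (no descendant of W6 in the set): holds — descendants of W6 are {W1}; none are in {W5}.
Condition 2 (every backdoor path blocked by {W5}):
  P1: blocked at fork node W5 ∈ conditioning set.
{W5} satisfies the backdoor criterion.

Yes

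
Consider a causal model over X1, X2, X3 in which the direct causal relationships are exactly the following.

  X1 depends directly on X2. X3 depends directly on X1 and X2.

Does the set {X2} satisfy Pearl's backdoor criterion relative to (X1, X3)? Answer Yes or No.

Backdoor paths from X1 to X3 (paths whose first edge points into X1):
  P1: X1 <- X2 -> X3
Condition 1 (no descendant of X1 in the set): holds — descendants of X1 are {X3}; none are in {X2}.
Condition 2 (every backdoor path blocked by {X2}):
  P1: blocked at fork node X2 ∈ conditioning set.
{X2} satisfies the backdoor criterion.

Yes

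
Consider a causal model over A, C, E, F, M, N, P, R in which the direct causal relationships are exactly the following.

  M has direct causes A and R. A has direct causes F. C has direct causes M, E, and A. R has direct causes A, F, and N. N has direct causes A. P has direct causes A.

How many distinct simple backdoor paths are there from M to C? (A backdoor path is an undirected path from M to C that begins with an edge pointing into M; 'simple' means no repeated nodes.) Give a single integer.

A backdoor path from M to C is any simple undirected path whose first edge points into M (i.e. leaves M via a parent).
Parents of M: {A, R}.
Enumerating:
  P1: M <- A -> C
  P2: M <- R <- F -> A -> C
  P3: M <- R <- A -> C
  P4: M <- R <- N <- A -> C
That exhausts the simple backdoor paths. Count: 4.

4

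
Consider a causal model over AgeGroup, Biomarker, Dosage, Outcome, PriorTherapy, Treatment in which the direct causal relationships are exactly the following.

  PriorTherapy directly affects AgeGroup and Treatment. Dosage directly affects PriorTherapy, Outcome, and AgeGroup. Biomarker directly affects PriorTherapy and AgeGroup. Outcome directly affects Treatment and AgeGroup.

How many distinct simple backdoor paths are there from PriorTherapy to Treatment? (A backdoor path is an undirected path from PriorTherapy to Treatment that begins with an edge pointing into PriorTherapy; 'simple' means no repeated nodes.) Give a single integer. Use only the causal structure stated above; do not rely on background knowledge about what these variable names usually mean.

4

A backdoor path from PriorTherapy to Treatment is any simple undirected path whose first edge points into PriorTherapy (i.e. leaves PriorTherapy via a parent).
Parents of PriorTherapy: {Biomarker, Dosage}.
Enumerating:
  P1: PriorTherapy <- Dosage -> Outcome -> Treatment
  P2: PriorTherapy <- Dosage -> AgeGroup <- Outcome -> Treatment
  P3: PriorTherapy <- Biomarker -> AgeGroup <- Dosage -> Outcome -> Treatment
  P4: PriorTherapy <- Biomarker -> AgeGroup <- Outcome -> Treatment
That exhausts the simple backdoor paths. Count: 4.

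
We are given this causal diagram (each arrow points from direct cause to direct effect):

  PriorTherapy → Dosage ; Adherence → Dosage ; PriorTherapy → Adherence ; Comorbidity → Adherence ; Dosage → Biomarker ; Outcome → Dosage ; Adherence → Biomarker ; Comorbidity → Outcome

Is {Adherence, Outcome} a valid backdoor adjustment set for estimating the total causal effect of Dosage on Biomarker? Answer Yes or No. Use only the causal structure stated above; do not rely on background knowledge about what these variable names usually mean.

Backdoor paths from Dosage to Biomarker (paths whose first edge points into Dosage):
  P1: Dosage <- PriorTherapy -> Adherence -> Biomarker
  P2: Dosage <- Adherence -> Biomarker
  P3: Dosage <- Outcome <- Comorbidity -> Adherence -> Biomarker
Condition 1 (no descendant of Dosage in the set): holds — descendants of Dosage are {Biomarker}; none are in {Adherence, Outcome}.
Condition 2 (every backdoor path blocked by {Adherence, Outcome}):
  P1: blocked at chain node Adherence ∈ conditioning set.
  P2: blocked at fork node Adherence ∈ conditioning set.
  P3: blocked at chain node Outcome ∈ conditioning set.
{Adherence, Outcome} satisfies the backdoor criterion.

Yes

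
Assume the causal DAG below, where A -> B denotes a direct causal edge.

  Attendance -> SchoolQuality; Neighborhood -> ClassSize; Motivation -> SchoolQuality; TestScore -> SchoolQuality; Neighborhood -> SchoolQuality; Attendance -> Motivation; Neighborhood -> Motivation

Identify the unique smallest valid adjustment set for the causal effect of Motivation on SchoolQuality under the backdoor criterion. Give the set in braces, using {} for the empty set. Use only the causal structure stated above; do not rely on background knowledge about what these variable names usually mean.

Variables eligible for adjustment (non-descendants of Motivation, excluding Motivation and SchoolQuality): {Attendance, ClassSize, Neighborhood, TestScore}.
Backdoor paths from Motivation to SchoolQuality:
  P1: Motivation <- Attendance -> SchoolQuality
  P2: Motivation <- Neighborhood -> SchoolQuality
The empty set is not sufficient: P1 (Motivation <- Attendance -> SchoolQuality) has no collider blocking it and no conditioned non-collider, so it is open.
Try {Attendance, Neighborhood}:
  P1: blocked at fork node Attendance ∈ conditioning set.
  P2: blocked at fork node Neighborhood ∈ conditioning set.
{Attendance, Neighborhood} contains no descendant of Motivation and blocks every backdoor path.
Every element of {Attendance, Neighborhood} is needed (dropping Attendance leaves P1 open; dropping Neighborhood leaves P2 open), so no proper subset is valid.
Among all size-2 subsets of the eligible variables, only {Attendance, Neighborhood} blocks every backdoor path, so it is the unique smallest valid adjustment set.

{Attendance, Neighborhood}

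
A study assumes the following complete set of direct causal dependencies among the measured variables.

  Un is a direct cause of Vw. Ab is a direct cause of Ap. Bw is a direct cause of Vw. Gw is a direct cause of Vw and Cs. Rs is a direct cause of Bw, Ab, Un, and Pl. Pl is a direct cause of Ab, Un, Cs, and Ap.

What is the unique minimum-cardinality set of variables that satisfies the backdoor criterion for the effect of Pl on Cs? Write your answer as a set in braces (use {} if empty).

{}

Variables eligible for adjustment (non-descendants of Pl, excluding Pl and Cs): {Bw, Gw, Rs}.
Backdoor paths from Pl to Cs:
  P1: Pl <- Rs -> Un -> Vw <- Gw -> Cs
  P2: Pl <- Rs -> Bw -> Vw <- Gw -> Cs
Each backdoor path contains an unconditioned collider, so every path is already blocked with the empty conditioning set:
  P1: blocked at collider Vw (neither it nor any descendant is in the conditioning set).
  P2: blocked at collider Vw (neither it nor any descendant is in the conditioning set).
The empty set is therefore the unique smallest valid set.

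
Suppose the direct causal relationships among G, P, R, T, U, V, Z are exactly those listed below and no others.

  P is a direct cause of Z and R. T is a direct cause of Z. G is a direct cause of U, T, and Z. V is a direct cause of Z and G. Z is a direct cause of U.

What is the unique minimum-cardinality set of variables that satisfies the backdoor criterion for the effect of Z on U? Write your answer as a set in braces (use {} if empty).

Variables eligible for adjustment (non-descendants of Z, excluding Z and U): {G, P, R, T, V}.
Backdoor paths from Z to U:
  P1: Z <- V -> G -> U
  P2: Z <- G -> U
  P3: Z <- T <- G -> U
The empty set is not sufficient: P1 (Z <- V -> G -> U) has no collider blocking it and no conditioned non-collider, so it is open.
Try {G}:
  P1: blocked at chain node G ∈ conditioning set.
  P2: blocked at fork node G ∈ conditioning set.
  P3: blocked at fork node G ∈ conditioning set.
{G} contains no descendant of Z and blocks every backdoor path.
No other singleton works — e.g. {V} leaves P2 open — so {G} is the unique smallest valid adjustment set.

{G}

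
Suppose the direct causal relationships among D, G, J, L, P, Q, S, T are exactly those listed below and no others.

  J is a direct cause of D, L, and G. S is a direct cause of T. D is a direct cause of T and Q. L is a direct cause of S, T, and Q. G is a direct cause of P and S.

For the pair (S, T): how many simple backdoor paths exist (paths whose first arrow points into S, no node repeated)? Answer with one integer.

7

A backdoor path from S to T is any simple undirected path whose first edge points into S (i.e. leaves S via a parent).
Parents of S: {G, L}.
Enumerating:
  P1: S <- L <- J -> D -> T
  P2: S <- L -> Q <- D -> T
  P3: S <- L -> T
  P4: S <- G <- J -> L -> Q <- D -> T
  P5: S <- G <- J -> L -> T
  P6: S <- G <- J -> D -> Q <- L -> T
  P7: S <- G <- J -> D -> T
That exhausts the simple backdoor paths. Count: 7.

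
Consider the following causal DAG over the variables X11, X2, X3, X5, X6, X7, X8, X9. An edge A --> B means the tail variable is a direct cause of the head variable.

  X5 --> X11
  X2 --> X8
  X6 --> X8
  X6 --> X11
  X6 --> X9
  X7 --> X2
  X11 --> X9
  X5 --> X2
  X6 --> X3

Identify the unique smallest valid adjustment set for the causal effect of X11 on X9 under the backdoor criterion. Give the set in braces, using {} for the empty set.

{X6}

Variables eligible for adjustment (non-descendants of X11, excluding X11 and X9): {X2, X3, X5, X6, X7, X8}.
Backdoor paths from X11 to X9:
  P1: X11 <- X5 -> X2 -> X8 <- X6 -> X9
  P2: X11 <- X6 -> X9
The empty set is not sufficient: P2 (X11 <- X6 -> X9) has no collider blocking it and no conditioned non-collider, so it is open.
Try {X6}:
  P1: blocked at collider X8 (neither it nor any descendant is in the conditioning set).
  P2: blocked at fork node X6 ∈ conditioning set.
{X6} contains no descendant of X11 and blocks every backdoor path.
No other singleton works — e.g. {X7} leaves P2 open — so {X6} is the unique smallest valid adjustment set.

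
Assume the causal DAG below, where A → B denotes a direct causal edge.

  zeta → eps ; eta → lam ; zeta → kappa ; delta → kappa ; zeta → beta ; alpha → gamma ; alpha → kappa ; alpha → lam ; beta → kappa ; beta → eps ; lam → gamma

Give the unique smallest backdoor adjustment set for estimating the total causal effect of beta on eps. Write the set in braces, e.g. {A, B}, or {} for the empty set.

Variables eligible for adjustment (non-descendants of beta, excluding beta and eps): {alpha, delta, eta, gamma, lam, zeta}.
Backdoor paths from beta to eps:
  P1: beta <- zeta -> eps
The empty set is not sufficient: P1 (beta <- zeta -> eps) has no collider blocking it and no conditioned non-collider, so it is open.
Try {zeta}:
  P1: blocked at fork node zeta ∈ conditioning set.
{zeta} contains no descendant of beta and blocks every backdoor path.
No other singleton works — e.g. {delta} leaves P1 open — so {zeta} is the unique smallest valid adjustment set.

{zeta}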